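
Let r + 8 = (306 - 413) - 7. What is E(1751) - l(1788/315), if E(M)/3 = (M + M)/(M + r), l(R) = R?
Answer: 4898/6335 ≈ 0.77316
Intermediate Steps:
r = -122 (r = -8 + ((306 - 413) - 7) = -8 + (-107 - 7) = -8 - 114 = -122)
E(M) = 6*M/(-122 + M) (E(M) = 3*((M + M)/(M - 122)) = 3*((2*M)/(-122 + M)) = 3*(2*M/(-122 + M)) = 6*M/(-122 + M))
E(1751) - l(1788/315) = 6*1751/(-122 + 1751) - 1788/315 = 6*1751/1629 - 1788/315 = 6*1751*(1/1629) - 1*596/105 = 3502/543 - 596/105 = 4898/6335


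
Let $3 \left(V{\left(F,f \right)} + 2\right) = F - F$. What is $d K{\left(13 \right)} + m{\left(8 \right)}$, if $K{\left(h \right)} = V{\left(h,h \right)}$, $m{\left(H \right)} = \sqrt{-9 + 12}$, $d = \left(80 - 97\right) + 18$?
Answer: $-2 + \sqrt{3} \approx -0.26795$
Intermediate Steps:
$d = 1$ ($d = -17 + 18 = 1$)
$V{\left(F,f \right)} = -2$ ($V{\left(F,f \right)} = -2 + \frac{F - F}{3} = -2 + \frac{1}{3} \cdot 0 = -2 + 0 = -2$)
$m{\left(H \right)} = \sqrt{3}$
$K{\left(h \right)} = -2$
$d K{\left(13 \right)} + m{\left(8 \right)} = 1 \left(-2\right) + \sqrt{3} = -2 + \sqrt{3}$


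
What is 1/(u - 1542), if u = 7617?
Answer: 1/6075 ≈ 0.00016461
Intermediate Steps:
1/(u - 1542) = 1/(7617 - 1542) = 1/6075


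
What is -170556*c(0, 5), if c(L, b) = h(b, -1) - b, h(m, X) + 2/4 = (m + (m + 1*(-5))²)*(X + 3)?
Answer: -767502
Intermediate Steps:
h(m, X) = -½ + (3 + X)*(m + (-5 + m)²) (h(m, X) = -½ + (m + (m + 1*(-5))²)*(X + 3) = -½ + (m + (m - 5)²)*(3 + X) = -½ + (m + (-5 + m)²)*(3 + X) = -½ + (3 + X)*(m + (-5 + m)²))
c(L, b) = -½ + b + 2*(-5 + b)² (c(L, b) = (-½ + 3*b + 3*(-5 + b)² - b - (-5 + b)²) - b = (-½ + 2*b + 2*(-5 + b)²) - b = -½ + b + 2*(-5 + b)²)
-170556*c(0, 5) = -170556*(99/2 - 19*5 + 2*5²) = -170556*(99/2 - 95 + 2*25) = -170556*(99/2 - 95 + 50) = -170556*9/2 = -767502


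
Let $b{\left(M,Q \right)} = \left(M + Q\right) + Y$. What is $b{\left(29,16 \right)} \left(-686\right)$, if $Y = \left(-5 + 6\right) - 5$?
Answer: $-28126$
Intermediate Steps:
$Y = -4$ ($Y = 1 - 5 = -4$)
$b{\left(M,Q \right)} = -4 + M + Q$ ($b{\left(M,Q \right)} = \left(M + Q\right) - 4 = -4 + M + Q$)
$b{\left(29,16 \right)} \left(-686\right) = \left(-4 + 29 + 16\right) \left(-686\right) = 41 \left(-686\right) = -28126$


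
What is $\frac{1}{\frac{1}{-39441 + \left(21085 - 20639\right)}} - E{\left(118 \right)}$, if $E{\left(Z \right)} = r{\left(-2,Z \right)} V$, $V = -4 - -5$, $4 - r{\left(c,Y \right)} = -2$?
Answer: $-39001$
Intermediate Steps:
$r{\left(c,Y \right)} = 6$ ($r{\left(c,Y \right)} = 4 - -2 = 4 + 2 = 6$)
$V = 1$ ($V = -4 + 5 = 1$)
$E{\left(Z \right)} = 6$ ($E{\left(Z \right)} = 6 \cdot 1 = 6$)
$\frac{1}{\frac{1}{-39441 + \left(21085 - 20639\right)}} - E{\left(118 \right)} = \frac{1}{\frac{1}{-39441 + \left(21085 - 20639\right)}} - 6 = \frac{1}{\frac{1}{-39441 + 446}} - 6 = \frac{1}{\frac{1}{-38995}} - 6 = \frac{1}{- \frac{1}{38995}} - 6 = -38995 - 6 = -39001$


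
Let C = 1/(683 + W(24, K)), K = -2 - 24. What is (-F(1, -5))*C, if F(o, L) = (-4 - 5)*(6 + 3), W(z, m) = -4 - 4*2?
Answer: 81/671 ≈ 0.12072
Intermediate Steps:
K = -26
W(z, m) = -12 (W(z, m) = -4 - 8 = -12)
F(o, L) = -81 (F(o, L) = -9*9 = -81)
C = 1/671 (C = 1/(683 - 12) = 1/671 ≈ 0.0014903)
(-F(1, -5))*C = -1*(-81)*(1/671) = 81*(1/671) = 81/671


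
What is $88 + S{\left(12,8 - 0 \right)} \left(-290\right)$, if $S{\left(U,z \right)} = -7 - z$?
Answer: $4438$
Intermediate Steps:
$88 + S{\left(12,8 - 0 \right)} \left(-290\right) = 88 + \left(-7 - \left(8 - 0\right)\right) \left(-290\right) = 88 + \left(-7 - \left(8 + 0\right)\right) \left(-290\right) = 88 + \left(-7 - 8\right) \left(-290\right) = 88 - -4350 = 88 + 4350 = 4438$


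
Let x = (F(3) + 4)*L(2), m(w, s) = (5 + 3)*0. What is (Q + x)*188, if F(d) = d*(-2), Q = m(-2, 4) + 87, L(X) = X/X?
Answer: 15980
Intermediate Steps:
m(w, s) = 0 (m(w, s) = 8*0 = 0)
L(X) = 1
Q = 87 (Q = 0 + 87 = 87)
F(d) = -2*d
x = -2 (x = (-2*3 + 4)*1 = (-6 + 4)*1 = -2*1 = -2)
(Q + x)*188 = (87 - 2)*188 = 85*188 = 15980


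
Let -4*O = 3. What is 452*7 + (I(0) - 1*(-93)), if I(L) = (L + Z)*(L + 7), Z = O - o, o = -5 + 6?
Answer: 12979/4 ≈ 3244.8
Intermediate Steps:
O = -¾ (O = -¼*3 = -¾ ≈ -0.75000)
o = 1
Z = -7/4 (Z = -¾ - 1*1 = -¾ - 1 = -7/4 ≈ -1.7500)
I(L) = (7 + L)*(-7/4 + L) (I(L) = (L - 7/4)*(L + 7) = (-7/4 + L)*(7 + L) = (7 + L)*(-7/4 + L))
452*7 + (I(0) - 1*(-93)) = 452*7 + ((-49/4 + 0² + (21/4)*0) - 1*(-93)) = 3164 + ((-49/4 + 0 + 0) + 93) = 3164 + (-49/4 + 93) = 3164 + 323/4 = 12979/4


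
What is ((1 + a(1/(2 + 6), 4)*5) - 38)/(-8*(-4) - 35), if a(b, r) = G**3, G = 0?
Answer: 37/3 ≈ 12.333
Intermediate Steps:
a(b, r) = 0 (a(b, r) = 0**3 = 0)
((1 + a(1/(2 + 6), 4)*5) - 38)/(-8*(-4) - 35) = ((1 + 0*5) - 38)/(-8*(-4) - 35) = ((1 + 0) - 38)/(32 - 35) = (1 - 38)/(-3) = -37*(-1/3) = 37/3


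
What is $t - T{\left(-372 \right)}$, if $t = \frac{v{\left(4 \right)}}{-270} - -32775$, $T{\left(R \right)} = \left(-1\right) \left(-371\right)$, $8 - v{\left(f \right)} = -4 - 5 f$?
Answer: $\frac{4374524}{135} \approx 32404.0$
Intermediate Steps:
$v{\left(f \right)} = 12 + 5 f$ ($v{\left(f \right)} = 8 - \left(-4 - 5 f\right) = 8 + \left(4 + 5 f\right) = 12 + 5 f$)
$T{\left(R \right)} = 371$
$t = \frac{4424609}{135}$ ($t = \frac{12 + 5 \cdot 4}{-270} - -32775 = \left(12 + 20\right) \left(- \frac{1}{270}\right) + 32775 = 32 \left(- \frac{1}{270}\right) + 32775 = - \frac{16}{135} + 32775 = \frac{4424609}{135} \approx 32775.0$)
$t - T{\left(-372 \right)} = \frac{4424609}{135} - 371 = \frac{4374524}{135}$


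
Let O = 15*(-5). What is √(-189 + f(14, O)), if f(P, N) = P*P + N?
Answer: 2*I*√17 ≈ 8.2462*I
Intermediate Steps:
O = -75
f(P, N) = N + P² (f(P, N) = P² + N = N + P²)
√(-189 + f(14, O)) = √(-189 + (-75 + 14²)) = √(-189 + (-75 + 196)) = √(-189 + 121) = √(-68) = 2*I*√17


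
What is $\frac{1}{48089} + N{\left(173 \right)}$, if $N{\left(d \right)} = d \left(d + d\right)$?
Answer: $\frac{2878511363}{48089} \approx 59858.0$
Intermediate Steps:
$N{\left(d \right)} = 2 d^{2}$ ($N{\left(d \right)} = d 2 d = 2 d^{2}$)
$\frac{1}{48089} + N{\left(173 \right)} = \frac{1}{48089} + 2 \cdot 173^{2} = \frac{1}{48089} + 2 \cdot 29929 = \frac{1}{48089} + 59858 = \frac{2878511363}{48089}$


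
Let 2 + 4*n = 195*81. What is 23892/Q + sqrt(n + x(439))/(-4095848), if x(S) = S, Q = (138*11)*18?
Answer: 181/207 - sqrt(17549)/8191696 ≈ 0.87438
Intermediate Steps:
n = 15793/4 (n = -1/2 + (195*81)/4 = -1/2 + (1/4)*15795 = -1/2 + 15795/4 = 15793/4 ≈ 3948.3)
Q = 27324 (Q = 1518*18 = 27324)
23892/Q + sqrt(n + x(439))/(-4095848) = 23892/27324 + sqrt(15793/4 + 439)/(-4095848) = 23892*(1/27324) + sqrt(17549/4)*(-1/4095848) = 181/207 + (sqrt(17549)/2)*(-1/4095848) = 181/207 - sqrt(17549)/8191696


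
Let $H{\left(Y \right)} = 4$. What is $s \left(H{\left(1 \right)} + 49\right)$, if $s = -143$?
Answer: $-7579$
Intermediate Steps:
$s \left(H{\left(1 \right)} + 49\right) = - 143 \left(4 + 49\right) = \left(-143\right) 53 = -7579$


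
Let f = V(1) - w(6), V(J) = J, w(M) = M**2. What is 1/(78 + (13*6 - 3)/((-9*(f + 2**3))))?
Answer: 81/6343 ≈ 0.012770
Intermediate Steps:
f = -35 (f = 1 - 1*6**2 = 1 - 1*36 = 1 - 36 = -35)
1/(78 + (13*6 - 3)/((-9*(f + 2**3)))) = 1/(78 + (13*6 - 3)/((-9*(-35 + 2**3)))) = 1/(78 + (78 - 3)/((-9*(-35 + 8)))) = 1/(78 + 75/((-9*(-27)))) = 1/(78 + 75/243) = 1/(78 + 75*(1/243)) = 1/(78 + 25/81) = 1/(6343/81) = 81/6343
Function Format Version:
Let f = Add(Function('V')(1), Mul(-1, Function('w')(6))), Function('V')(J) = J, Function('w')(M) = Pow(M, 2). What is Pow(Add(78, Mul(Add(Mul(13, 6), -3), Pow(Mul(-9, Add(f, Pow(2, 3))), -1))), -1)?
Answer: Rational(81, 6343) ≈ 0.012770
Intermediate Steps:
f = -35 (f = Add(1, Mul(-1, Pow(6, 2))) = Add(1, Mul(-1, 36)) = Add(1, -36) = -35)
Pow(Add(78, Mul(Add(Mul(13, 6), -3), Pow(Mul(-9, Add(f, Pow(2, 3))), -1))), -1) = Pow(Add(78, Mul(Add(Mul(13, 6), -3), Pow(Mul(-9, Add(-35, Pow(2, 3))), -1))), -1) = Pow(Add(78, Mul(Add(78, -3), Pow(Mul(-9, Add(-35, 8)), -1))), -1) = Pow(Add(78, Mul(75, Pow(Mul(-9, -27), -1))), -1) = Pow(Add(78, Mul(75, Pow(243, -1))), -1) = Pow(Add(78, Mul(75, Rational(1, 243))), -1) = Pow(Add(78, Rational(25, 81)), -1) = Pow(Rational(6343, 81), -1) = Rational(81, 6343)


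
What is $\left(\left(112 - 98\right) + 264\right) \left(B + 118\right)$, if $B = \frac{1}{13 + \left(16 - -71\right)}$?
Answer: $\frac{1640339}{50} \approx 32807.0$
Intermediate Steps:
$B = \frac{1}{100}$ ($B = \frac{1}{13 + \left(16 + 71\right)} = \frac{1}{13 + 87} = \frac{1}{100} \approx 0.01$)
$\left(\left(112 - 98\right) + 264\right) \left(B + 118\right) = \left(\left(112 - 98\right) + 264\right) \left(\frac{1}{100} + 118\right) = \left(14 + 264\right) \frac{11801}{100} = 278 \cdot \frac{11801}{100} = \frac{1640339}{50}$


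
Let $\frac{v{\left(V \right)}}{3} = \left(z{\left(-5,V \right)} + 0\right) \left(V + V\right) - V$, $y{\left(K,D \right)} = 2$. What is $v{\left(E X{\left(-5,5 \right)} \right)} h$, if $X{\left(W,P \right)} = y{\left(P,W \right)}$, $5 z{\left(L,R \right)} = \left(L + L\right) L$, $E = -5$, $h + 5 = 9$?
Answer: $-2280$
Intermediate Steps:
$h = 4$ ($h = -5 + 9 = 4$)
$z{\left(L,R \right)} = \frac{2 L^{2}}{5}$ ($z{\left(L,R \right)} = \frac{\left(L + L\right) L}{5} = \frac{2 L L}{5} = \frac{2 L^{2}}{5}$)
$X{\left(W,P \right)} = 2$
$v{\left(V \right)} = 57 V$ ($v{\left(V \right)} = 3 \left(\left(\frac{2 \left(-5\right)^{2}}{5} + 0\right) \left(V + V\right) - V\right) = 3 \left(\left(\frac{2}{5} \cdot 25 + 0\right) 2 V - V\right) = 3 \left(\left(10 + 0\right) 2 V - V\right) = 3 \left(10 \cdot 2 V - V\right) = 3 \left(20 V - V\right) = 3 \cdot 19 V = 57 V$)
$v{\left(E X{\left(-5,5 \right)} \right)} h = 57 \left(\left(-5\right) 2\right) 4 = 57 \left(-10\right) 4 = \left(-570\right) 4 = -2280$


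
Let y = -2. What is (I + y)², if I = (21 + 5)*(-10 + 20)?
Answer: 66564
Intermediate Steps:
I = 260 (I = 26*10 = 260)
(I + y)² = (260 - 2)² = 258² = 66564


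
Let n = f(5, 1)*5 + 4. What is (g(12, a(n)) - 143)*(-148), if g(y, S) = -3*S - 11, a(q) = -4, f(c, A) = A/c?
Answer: 21016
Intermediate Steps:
n = 5 (n = (1/5)*5 + 4 = (1*(⅕))*5 + 4 = (⅕)*5 + 4 = 1 + 4 = 5)
g(y, S) = -11 - 3*S
(g(12, a(n)) - 143)*(-148) = ((-11 - 3*(-4)) - 143)*(-148) = ((-11 + 12) - 143)*(-148) = (1 - 143)*(-148) = -142*(-148) = 21016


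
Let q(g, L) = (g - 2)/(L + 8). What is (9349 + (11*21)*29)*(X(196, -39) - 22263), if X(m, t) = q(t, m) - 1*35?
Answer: -1073524588/3 ≈ -3.5784e+8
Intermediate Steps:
q(g, L) = (-2 + g)/(8 + L)
X(m, t) = -35 + (-2 + t)/(8 + m) (X(m, t) = (-2 + t)/(8 + m) - 1*35 = (-2 + t)/(8 + m) - 35 = -35 + (-2 + t)/(8 + m))
(9349 + (11*21)*29)*(X(196, -39) - 22263) = (9349 + (11*21)*29)*((-282 - 39 - 35*196)/(8 + 196) - 22263) = (9349 + 231*29)*((-282 - 39 - 6860)/204 - 22263) = (9349 + 6699)*((1/204)*(-7181) - 22263) = 16048*(-7181/204 - 22263) = 16048*(-4548833/204) = -1073524588/3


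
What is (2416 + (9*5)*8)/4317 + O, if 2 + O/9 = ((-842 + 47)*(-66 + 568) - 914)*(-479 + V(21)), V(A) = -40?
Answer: 8065963383898/4317 ≈ 1.8684e+9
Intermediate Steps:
O = 1868418666 (O = -18 + 9*(((-842 + 47)*(-66 + 568) - 914)*(-479 - 40)) = -18 + 9*((-795*502 - 914)*(-519)) = -18 + 9*((-399090 - 914)*(-519)) = -18 + 9*(-400004*(-519)) = -18 + 9*207602076 = -18 + 1868418684 = 1868418666)
(2416 + (9*5)*8)/4317 + O = (2416 + (9*5)*8)/4317 + 1868418666 = (2416 + 45*8)*(1/4317) + 1868418666 = (2416 + 360)*(1/4317) + 1868418666 = 2776*(1/4317) + 1868418666 = 2776/4317 + 1868418666 = 8065963383898/4317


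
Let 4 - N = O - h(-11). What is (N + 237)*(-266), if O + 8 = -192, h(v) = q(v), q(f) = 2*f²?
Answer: -181678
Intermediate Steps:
h(v) = 2*v²
O = -200 (O = -8 - 192 = -200)
N = 446 (N = 4 - (-200 - 2*(-11)²) = 4 - (-200 - 2*121) = 4 - (-200 - 1*242) = 4 - (-200 - 242) = 4 - 1*(-442) = 4 + 442 = 446)
(N + 237)*(-266) = (446 + 237)*(-266) = 683*(-266) = -181678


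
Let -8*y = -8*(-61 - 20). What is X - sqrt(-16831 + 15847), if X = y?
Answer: -81 - 2*I*sqrt(246) ≈ -81.0 - 31.369*I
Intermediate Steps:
y = -81 (y = -(-1)*(-61 - 20) = -(-1)*(-81) = -1/8*648 = -81)
X = -81
X - sqrt(-16831 + 15847) = -81 - sqrt(-16831 + 15847) = -81 - sqrt(-984) = -81 - 2*I*sqrt(246)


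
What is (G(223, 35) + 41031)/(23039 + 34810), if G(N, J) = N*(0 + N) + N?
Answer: 90983/57849 ≈ 1.5728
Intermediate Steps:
G(N, J) = N + N**2 (G(N, J) = N*N + N = N**2 + N = N + N**2)
(G(223, 35) + 41031)/(23039 + 34810) = (223*(1 + 223) + 41031)/(23039 + 34810) = (223*224 + 41031)/57849 = (49952 + 41031)*(1/57849) = 90983*(1/57849) = 90983/57849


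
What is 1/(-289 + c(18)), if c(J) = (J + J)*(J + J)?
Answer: 1/1007 ≈ 0.00099305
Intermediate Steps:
c(J) = 4*J**2 (c(J) = (2*J)*(2*J) = 4*J**2)
1/(-289 + c(18)) = 1/(-289 + 4*18**2) = 1/(-289 + 4*324) = 1/(-289 + 1296) = 1/1007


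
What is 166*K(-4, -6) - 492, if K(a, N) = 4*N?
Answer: -4476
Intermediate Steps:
166*K(-4, -6) - 492 = 166*(4*(-6)) - 492 = 166*(-24) - 492 = -3984 - 492 = -4476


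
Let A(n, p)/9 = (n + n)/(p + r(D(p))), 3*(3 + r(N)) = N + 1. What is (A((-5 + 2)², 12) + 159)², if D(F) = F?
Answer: 11716929/400 ≈ 29292.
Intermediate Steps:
r(N) = -8/3 + N/3 (r(N) = -3 + (N + 1)/3 = -3 + (1 + N)/3 = -3 + (⅓ + N/3) = -8/3 + N/3)
A(n, p) = 18*n/(-8/3 + 4*p/3) (A(n, p) = 9*((n + n)/(p + (-8/3 + p/3))) = 9*((2*n)/(-8/3 + 4*p/3)) = 9*(2*n/(-8/3 + 4*p/3)) = 18*n/(-8/3 + 4*p/3))
(A((-5 + 2)², 12) + 159)² = (27*(-5 + 2)²/(2*(-2 + 12)) + 159)² = ((27/2)*(-3)²/10 + 159)² = ((27/2)*9*(⅒) + 159)² = (243/20 + 159)² = (3423/20)² = 11716929/400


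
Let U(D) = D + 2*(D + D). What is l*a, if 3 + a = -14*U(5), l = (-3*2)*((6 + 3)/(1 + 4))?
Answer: 19062/5 ≈ 3812.4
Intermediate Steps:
U(D) = 5*D (U(D) = D + 2*(2*D) = D + 4*D = 5*D)
l = -54/5 ≈ -10.800
a = -353 (a = -3 - 70*5 = -3 - 14*25 = -3 - 350 = -353)
l*a = -54/5*(-353) = 19062/5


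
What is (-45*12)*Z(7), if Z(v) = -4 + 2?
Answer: 1080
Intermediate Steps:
Z(v) = -2
(-45*12)*Z(7) = -45*12*(-2) = -540*(-2) = 1080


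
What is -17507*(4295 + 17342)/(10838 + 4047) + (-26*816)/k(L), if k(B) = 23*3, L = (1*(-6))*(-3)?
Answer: -8817642777/342355 ≈ -25756.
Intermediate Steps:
L = 18 (L = -6*(-3) = 18)
k(B) = 69
-17507*(4295 + 17342)/(10838 + 4047) + (-26*816)/k(L) = -17507*(4295 + 17342)/(10838 + 4047) - 26*816/69 = -17507/(14885/21637) - 21216*1/69 = -17507/(14885*(1/21637)) - 7072/23 = -17507/14885/21637 - 7072/23 = -17507*21637/14885 - 7072/23 = -378798959/14885 - 7072/23 = -8817642777/342355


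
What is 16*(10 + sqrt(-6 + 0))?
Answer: 160 + 16*I*sqrt(6) ≈ 160.0 + 39.192*I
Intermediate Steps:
16*(10 + sqrt(-6 + 0)) = 16*(10 + sqrt(-6)) = 16*(10 + I*sqrt(6)) = 160 + 16*I*sqrt(6)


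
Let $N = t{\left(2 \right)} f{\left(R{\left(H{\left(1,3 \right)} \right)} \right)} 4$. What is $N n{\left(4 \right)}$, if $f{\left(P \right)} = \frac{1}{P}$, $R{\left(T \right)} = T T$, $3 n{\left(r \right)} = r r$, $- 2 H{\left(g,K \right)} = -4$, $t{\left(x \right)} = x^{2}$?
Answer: $\frac{64}{3} \approx 21.333$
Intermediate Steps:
$H{\left(g,K \right)} = 2$ ($H{\left(g,K \right)} = \left(- \frac{1}{2}\right) \left(-4\right) = 2$)
$n{\left(r \right)} = \frac{r^{2}}{3}$ ($n{\left(r \right)} = \frac{r r}{3} = \frac{r^{2}}{3}$)
$R{\left(T \right)} = T^{2}$
$N = 4$ ($N = \frac{2^{2}}{2^{2}} \cdot 4 = \frac{4}{4} \cdot 4 = 4 \cdot \frac{1}{4} \cdot 4 = 1 \cdot 4 = 4$)
$N n{\left(4 \right)} = 4 \frac{4^{2}}{3} = 4 \cdot \frac{1}{3} \cdot 16 = 4 \cdot \frac{16}{3} = \frac{64}{3}$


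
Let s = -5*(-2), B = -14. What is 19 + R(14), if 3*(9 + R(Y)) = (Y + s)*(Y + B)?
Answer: 10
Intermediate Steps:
s = 10
R(Y) = -9 + (-14 + Y)*(10 + Y)/3 (R(Y) = -9 + ((Y + 10)*(Y - 14))/3 = -9 + ((10 + Y)*(-14 + Y))/3 = -9 + ((-14 + Y)*(10 + Y))/3 = -9 + (-14 + Y)*(10 + Y)/3)
19 + R(14) = 19 + (-167/3 - 4/3*14 + (1/3)*14**2) = 19 + (-167/3 - 56/3 + (1/3)*196) = 19 + (-167/3 - 56/3 + 196/3) = 19 - 9 = 10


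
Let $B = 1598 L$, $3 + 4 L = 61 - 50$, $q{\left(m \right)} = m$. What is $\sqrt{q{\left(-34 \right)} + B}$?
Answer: $\sqrt{3162} \approx 56.232$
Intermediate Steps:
$L = 2$ ($L = - \frac{3}{4} + \frac{61 - 50}{4} = - \frac{3}{4} + \frac{1}{4} \cdot 11 = - \frac{3}{4} + \frac{11}{4} = 2$)
$B = 3196$ ($B = 1598 \cdot 2 = 3196$)
$\sqrt{q{\left(-34 \right)} + B} = \sqrt{-34 + 3196} = \sqrt{3162}$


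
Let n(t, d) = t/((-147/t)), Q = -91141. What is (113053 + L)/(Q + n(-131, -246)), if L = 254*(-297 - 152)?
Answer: 145971/13414888 ≈ 0.010881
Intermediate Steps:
L = -114046 (L = 254*(-449) = -114046)
n(t, d) = -t**2/147 (n(t, d) = t*(-t/147) = -t**2/147)
(113053 + L)/(Q + n(-131, -246)) = (113053 - 114046)/(-91141 - 1/147*(-131)**2) = -993/(-91141 - 1/147*17161) = -993/(-91141 - 17161/147) = -993/(-13414888/147) = -993*(-147/13414888) = 145971/13414888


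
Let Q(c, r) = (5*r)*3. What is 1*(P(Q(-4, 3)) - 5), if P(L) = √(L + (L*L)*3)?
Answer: -5 + 6*√170 ≈ 73.230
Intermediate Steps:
Q(c, r) = 15*r
P(L) = √(L + 3*L²) (P(L) = √(L + L²*3) = √(L + 3*L²))
1*(P(Q(-4, 3)) - 5) = 1*(√((15*3)*(1 + 3*(15*3))) - 5) = 1*(√(45*(1 + 3*45)) - 5) = 1*(√(45*(1 + 135)) - 5) = 1*(√(45*136) - 5) = 1*(√6120 - 5) = 1*(6*√170 - 5) = 1*(-5 + 6*√170) = -5 + 6*√170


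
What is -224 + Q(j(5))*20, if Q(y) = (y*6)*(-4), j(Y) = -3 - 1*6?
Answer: 4096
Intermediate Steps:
j(Y) = -9 (j(Y) = -3 - 6 = -9)
Q(y) = -24*y (Q(y) = (6*y)*(-4) = -24*y)
-224 + Q(j(5))*20 = -224 - 24*(-9)*20 = -224 + 216*20 = -224 + 4320 = 4096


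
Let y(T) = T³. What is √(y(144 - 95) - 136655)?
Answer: I*√19006 ≈ 137.86*I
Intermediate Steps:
√(y(144 - 95) - 136655) = √((144 - 95)³ - 136655) = √(49³ - 136655) = √(117649 - 136655) = √(-19006) = I*√19006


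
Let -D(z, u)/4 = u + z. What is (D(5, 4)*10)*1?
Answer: -360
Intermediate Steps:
D(z, u) = -4*u - 4*z (D(z, u) = -4*(u + z) = -4*u - 4*z)
(D(5, 4)*10)*1 = ((-4*4 - 4*5)*10)*1 = ((-16 - 20)*10)*1 = -36*10*1 = -360*1 = -360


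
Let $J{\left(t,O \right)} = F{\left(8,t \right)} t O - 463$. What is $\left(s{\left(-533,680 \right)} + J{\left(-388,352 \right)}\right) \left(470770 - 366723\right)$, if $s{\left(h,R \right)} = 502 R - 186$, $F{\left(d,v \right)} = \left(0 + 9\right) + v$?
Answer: $5421162401705$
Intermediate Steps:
$F{\left(d,v \right)} = 9 + v$
$s{\left(h,R \right)} = -186 + 502 R$
$J{\left(t,O \right)} = -463 + O t \left(9 + t\right)$ ($J{\left(t,O \right)} = \left(9 + t\right) t O - 463 = t \left(9 + t\right) O - 463 = O t \left(9 + t\right) - 463 = -463 + O t \left(9 + t\right)$)
$\left(s{\left(-533,680 \right)} + J{\left(-388,352 \right)}\right) \left(470770 - 366723\right) = \left(\left(-186 + 502 \cdot 680\right) - \left(463 + 136576 \left(9 - 388\right)\right)\right) \left(470770 - 366723\right) = \left(\left(-186 + 341360\right) - \left(463 + 136576 \left(-379\right)\right)\right) 104047 = \left(341174 + \left(-463 + 51762304\right)\right) 104047 = \left(341174 + 51761841\right) 104047 = 52103015 \cdot 104047 = 5421162401705$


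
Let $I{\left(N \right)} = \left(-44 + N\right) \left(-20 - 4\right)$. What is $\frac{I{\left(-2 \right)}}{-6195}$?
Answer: $- \frac{368}{2065} \approx -0.17821$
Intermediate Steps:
$I{\left(N \right)} = 1056 - 24 N$ ($I{\left(N \right)} = \left(-44 + N\right) \left(-24\right) = 1056 - 24 N$)
$\frac{I{\left(-2 \right)}}{-6195} = \frac{1056 - -48}{-6195} = \left(1056 + 48\right) \left(- \frac{1}{6195}\right) = 1104 \left(- \frac{1}{6195}\right) = - \frac{368}{2065}$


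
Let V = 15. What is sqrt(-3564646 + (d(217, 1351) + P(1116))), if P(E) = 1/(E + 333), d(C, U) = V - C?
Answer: I*sqrt(831639824911)/483 ≈ 1888.1*I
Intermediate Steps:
d(C, U) = 15 - C
P(E) = 1/(333 + E)
sqrt(-3564646 + (d(217, 1351) + P(1116))) = sqrt(-3564646 + ((15 - 1*217) + 1/(333 + 1116))) = sqrt(-3564646 + ((15 - 217) + 1/1449)) = sqrt(-3564646 + (-202 + 1/1449)) = sqrt(-3564646 - 292697/1449) = sqrt(-5165464751/1449) = I*sqrt(831639824911)/483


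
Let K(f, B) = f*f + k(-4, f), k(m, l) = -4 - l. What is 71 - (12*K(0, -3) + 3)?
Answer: 116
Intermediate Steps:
K(f, B) = -4 + f² - f (K(f, B) = f*f + (-4 - f) = f² + (-4 - f) = -4 + f² - f)
71 - (12*K(0, -3) + 3) = 71 - (12*(-4 + 0² - 1*0) + 3) = 71 - (12*(-4 + 0 + 0) + 3) = 71 - (12*(-4) + 3) = 71 - (-48 + 3) = 71 - 1*(-45) = 71 + 45 = 116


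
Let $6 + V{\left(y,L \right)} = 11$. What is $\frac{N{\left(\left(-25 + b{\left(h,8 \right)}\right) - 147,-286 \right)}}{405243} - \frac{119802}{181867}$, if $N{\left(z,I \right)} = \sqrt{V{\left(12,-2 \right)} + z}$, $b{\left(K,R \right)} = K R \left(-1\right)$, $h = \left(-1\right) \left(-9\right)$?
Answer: $- \frac{119802}{181867} + \frac{i \sqrt{239}}{405243} \approx -0.65873 + 3.8149 \cdot 10^{-5} i$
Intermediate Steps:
$V{\left(y,L \right)} = 5$ ($V{\left(y,L \right)} = -6 + 11 = 5$)
$h = 9$
$b{\left(K,R \right)} = - K R$
$N{\left(z,I \right)} = \sqrt{5 + z}$
$\frac{N{\left(\left(-25 + b{\left(h,8 \right)}\right) - 147,-286 \right)}}{405243} - \frac{119802}{181867} = \frac{\sqrt{5 - \left(172 + 72\right)}}{405243} - \frac{119802}{181867} = \sqrt{5 - 244} \cdot \frac{1}{405243} - \frac{119802}{181867} = \sqrt{-239} \cdot \frac{1}{405243} - \frac{119802}{181867} = i \sqrt{239} \cdot \frac{1}{405243} - \frac{119802}{181867} = \frac{i \sqrt{239}}{405243} - \frac{119802}{181867} = - \frac{119802}{181867} + \frac{i \sqrt{239}}{405243}$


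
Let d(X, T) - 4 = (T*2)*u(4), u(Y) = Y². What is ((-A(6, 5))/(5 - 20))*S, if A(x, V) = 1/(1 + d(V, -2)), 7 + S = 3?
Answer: 4/885 ≈ 0.0045198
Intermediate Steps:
d(X, T) = 4 + 32*T (d(X, T) = 4 + (T*2)*4² = 4 + (2*T)*16 = 4 + 32*T)
S = -4 (S = -7 + 3 = -4)
A(x, V) = -1/59 (A(x, V) = 1/(1 + (4 + 32*(-2))) = 1/(1 + (4 - 64)) = 1/(1 - 60) = 1/(-59) = -1/59)
((-A(6, 5))/(5 - 20))*S = ((-1*(-1/59))/(5 - 20))*(-4) = ((1/59)/(-15))*(-4) = -1/15*1/59*(-4) = -1/885*(-4) = 4/885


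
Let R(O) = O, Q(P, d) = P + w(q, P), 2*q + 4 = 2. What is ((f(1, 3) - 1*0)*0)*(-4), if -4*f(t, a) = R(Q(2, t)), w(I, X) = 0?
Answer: 0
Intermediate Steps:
q = -1 (q = -2 + (½)*2 = -2 + 1 = -1)
Q(P, d) = P (Q(P, d) = P + 0 = P)
f(t, a) = -½ (f(t, a) = -¼*2 = -½)
((f(1, 3) - 1*0)*0)*(-4) = ((-½ - 1*0)*0)*(-4) = ((-½ + 0)*0)*(-4) = -½*0*(-4) = 0*(-4) = 0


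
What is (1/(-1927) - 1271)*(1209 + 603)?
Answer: -4437983016/1927 ≈ -2.3031e+6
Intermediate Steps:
(1/(-1927) - 1271)*(1209 + 603) = (-1/1927 - 1271)*1812 = -2449218/1927*1812 = -4437983016/1927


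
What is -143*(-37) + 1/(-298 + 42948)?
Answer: 225661151/42650 ≈ 5291.0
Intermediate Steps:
-143*(-37) + 1/(-298 + 42948) = 5291 + 1/42650 = 225661151/42650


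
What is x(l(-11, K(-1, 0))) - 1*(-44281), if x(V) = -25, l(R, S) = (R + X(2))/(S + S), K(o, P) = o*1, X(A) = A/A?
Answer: 44256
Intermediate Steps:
X(A) = 1
K(o, P) = o
l(R, S) = (1 + R)/(2*S) (l(R, S) = (R + 1)/(S + S) = (1 + R)/((2*S)) = (1 + R)*(1/(2*S)) = (1 + R)/(2*S))
x(l(-11, K(-1, 0))) - 1*(-44281) = -25 - 1*(-44281) = -25 + 44281 = 44256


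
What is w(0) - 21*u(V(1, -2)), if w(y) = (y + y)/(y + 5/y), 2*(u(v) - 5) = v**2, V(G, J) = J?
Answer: -147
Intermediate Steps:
u(v) = 5 + v**2/2
w(y) = 2*y/(y + 5/y) (w(y) = (2*y)/(y + 5/y) = 2*y/(y + 5/y))
w(0) - 21*u(V(1, -2)) = 2*0**2/(5 + 0**2) - 21*(5 + (1/2)*(-2)**2) = 2*0/(5 + 0) - 21*(5 + (1/2)*4) = 2*0/5 - 21*(5 + 2) = 2*0*(1/5) - 21*7 = 0 - 147 = -147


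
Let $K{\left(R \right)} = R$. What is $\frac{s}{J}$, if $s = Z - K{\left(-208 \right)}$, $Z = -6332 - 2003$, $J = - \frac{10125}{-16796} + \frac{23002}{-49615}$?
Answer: $- \frac{6772501679580}{116010283} \approx -58378.0$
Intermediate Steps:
$J = \frac{116010283}{833333540}$ ($J = \left(-10125\right) \left(- \frac{1}{16796}\right) + 23002 \left(- \frac{1}{49615}\right) = \frac{10125}{16796} - \frac{23002}{49615} = \frac{116010283}{833333540} \approx 0.13921$)
$Z = -8335$ ($Z = -6332 - 2003 = -8335$)
$s = -8127$ ($s = -8335 - -208 = -8335 + 208 = -8127$)
$\frac{s}{J} = - \frac{8127}{\frac{116010283}{833333540}} = \left(-8127\right) \frac{833333540}{116010283} = - \frac{6772501679580}{116010283}$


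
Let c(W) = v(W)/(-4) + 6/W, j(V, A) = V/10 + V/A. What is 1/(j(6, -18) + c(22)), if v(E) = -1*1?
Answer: 660/521 ≈ 1.2668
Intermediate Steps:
v(E) = -1
j(V, A) = V/10 + V/A (j(V, A) = V*(1/10) + V/A = V/10 + V/A)
c(W) = 1/4 + 6/W (c(W) = -1/(-4) + 6/W = -1*(-1/4) + 6/W = 1/4 + 6/W)
1/(j(6, -18) + c(22)) = 1/(((1/10)*6 + 6/(-18)) + (1/4)*(24 + 22)/22) = 1/((3/5 + 6*(-1/18)) + (1/4)*(1/22)*46) = 1/((3/5 - 1/3) + 23/44) = 1/(4/15 + 23/44) = 1/(521/660) = 660/521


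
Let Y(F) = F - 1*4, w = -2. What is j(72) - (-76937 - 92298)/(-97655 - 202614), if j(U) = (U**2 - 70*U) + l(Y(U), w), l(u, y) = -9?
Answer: 40367080/300269 ≈ 134.44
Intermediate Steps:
Y(F) = -4 + F (Y(F) = F - 4 = -4 + F)
j(U) = -9 + U**2 - 70*U (j(U) = (U**2 - 70*U) - 9 = -9 + U**2 - 70*U)
j(72) - (-76937 - 92298)/(-97655 - 202614) = (-9 + 72**2 - 70*72) - (-76937 - 92298)/(-97655 - 202614) = (-9 + 5184 - 5040) - (-169235)/(-300269) = 135 - (-169235)*(-1)/300269 = 135 - 1*169235/300269 = 135 - 169235/300269 = 40367080/300269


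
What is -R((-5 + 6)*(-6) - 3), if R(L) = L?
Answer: 9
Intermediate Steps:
-R((-5 + 6)*(-6) - 3) = -((-5 + 6)*(-6) - 3) = -(1*(-6) - 3) = -(-6 - 3) = -1*(-9) = 9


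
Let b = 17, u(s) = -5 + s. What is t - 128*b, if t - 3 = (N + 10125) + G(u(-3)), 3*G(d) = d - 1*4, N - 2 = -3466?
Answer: 4484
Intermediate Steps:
N = -3464 (N = 2 - 3466 = -3464)
G(d) = -4/3 + d/3 (G(d) = (d - 1*4)/3 = (d - 4)/3 = (-4 + d)/3 = -4/3 + d/3)
t = 6660 (t = 3 + ((-3464 + 10125) + (-4/3 + (-5 - 3)/3)) = 3 + (6661 + (-4/3 + (1/3)*(-8))) = 3 + (6661 + (-4/3 - 8/3)) = 3 + (6661 - 4) = 3 + 6657 = 6660)
t - 128*b = 6660 - 128*17 = 6660 - 1*2176 = 6660 - 2176 = 4484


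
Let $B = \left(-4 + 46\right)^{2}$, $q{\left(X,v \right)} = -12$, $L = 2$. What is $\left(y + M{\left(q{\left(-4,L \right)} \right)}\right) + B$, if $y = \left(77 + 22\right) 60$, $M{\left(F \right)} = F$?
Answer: $7692$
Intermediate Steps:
$B = 1764$ ($B = 42^{2} = 1764$)
$y = 5940$ ($y = 99 \cdot 60 = 5940$)
$\left(y + M{\left(q{\left(-4,L \right)} \right)}\right) + B = \left(5940 - 12\right) + 1764 = 5928 + 1764 = 7692$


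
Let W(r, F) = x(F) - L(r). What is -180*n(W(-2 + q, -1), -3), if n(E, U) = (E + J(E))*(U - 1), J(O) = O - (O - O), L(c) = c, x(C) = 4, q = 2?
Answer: 5760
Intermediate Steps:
J(O) = O (J(O) = O - 1*0 = O + 0 = O)
W(r, F) = 4 - r
n(E, U) = 2*E*(-1 + U) (n(E, U) = (E + E)*(U - 1) = (2*E)*(-1 + U) = 2*E*(-1 + U))
-180*n(W(-2 + q, -1), -3) = -360*(4 - (-2 + 2))*(-1 - 3) = -360*(4 - 1*0)*(-4) = -360*(4 + 0)*(-4) = -360*4*(-4) = -180*(-32) = 5760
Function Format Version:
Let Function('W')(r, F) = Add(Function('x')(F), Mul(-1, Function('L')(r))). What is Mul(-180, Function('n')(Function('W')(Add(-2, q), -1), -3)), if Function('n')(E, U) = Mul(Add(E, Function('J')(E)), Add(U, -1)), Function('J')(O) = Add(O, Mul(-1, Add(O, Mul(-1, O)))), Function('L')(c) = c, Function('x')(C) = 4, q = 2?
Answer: 5760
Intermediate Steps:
Function('J')(O) = O (Function('J')(O) = Add(O, Mul(-1, 0)) = Add(O, 0) = O)
Function('W')(r, F) = Add(4, Mul(-1, r))
Function('n')(E, U) = Mul(2, E, Add(-1, U)) (Function('n')(E, U) = Mul(Add(E, E), Add(U, -1)) = Mul(Mul(2, E), Add(-1, U)) = Mul(2, E, Add(-1, U)))
Mul(-180, Function('n')(Function('W')(Add(-2, q), -1), -3)) = Mul(-180, Mul(2, Add(4, Mul(-1, Add(-2, 2))), Add(-1, -3))) = Mul(-180, Mul(2, Add(4, Mul(-1, 0)), -4)) = Mul(-180, Mul(2, Add(4, 0), -4)) = Mul(-180, Mul(2, 4, -4)) = Mul(-180, -32) = 5760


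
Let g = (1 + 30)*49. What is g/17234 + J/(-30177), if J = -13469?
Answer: 39709087/74295774 ≈ 0.53447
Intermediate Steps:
g = 1519 (g = 31*49 = 1519)
g/17234 + J/(-30177) = 1519/17234 - 13469/(-30177) = 1519*(1/17234) - 13469*(-1/30177) = 217/2462 + 13469/30177 = 39709087/74295774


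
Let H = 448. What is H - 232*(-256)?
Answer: 59840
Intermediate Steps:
H - 232*(-256) = 448 - 232*(-256) = 448 + 59392 = 59840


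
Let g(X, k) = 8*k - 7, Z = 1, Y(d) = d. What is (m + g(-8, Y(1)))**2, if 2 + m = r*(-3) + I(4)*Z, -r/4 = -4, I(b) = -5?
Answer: 2916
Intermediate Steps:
r = 16 (r = -4*(-4) = 16)
g(X, k) = -7 + 8*k
m = -55 (m = -2 + (16*(-3) - 5*1) = -2 + (-48 - 5) = -2 - 53 = -55)
(m + g(-8, Y(1)))**2 = (-55 + (-7 + 8*1))**2 = (-55 + (-7 + 8))**2 = (-55 + 1)**2 = (-54)**2 = 2916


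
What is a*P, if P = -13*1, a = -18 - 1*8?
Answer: 338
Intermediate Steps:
a = -26 (a = -18 - 8 = -26)
P = -13
a*P = -26*(-13) = 338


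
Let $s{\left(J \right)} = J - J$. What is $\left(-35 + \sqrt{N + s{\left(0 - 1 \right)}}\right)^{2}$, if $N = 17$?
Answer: $\left(35 - \sqrt{17}\right)^{2} \approx 953.38$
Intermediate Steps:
$s{\left(J \right)} = 0$
$\left(-35 + \sqrt{N + s{\left(0 - 1 \right)}}\right)^{2} = \left(-35 + \sqrt{17 + 0}\right)^{2} = \left(-35 + \sqrt{17}\right)^{2}$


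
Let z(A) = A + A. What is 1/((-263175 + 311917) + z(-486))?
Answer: 1/47770 ≈ 2.0934e-5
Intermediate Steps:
z(A) = 2*A
1/((-263175 + 311917) + z(-486)) = 1/((-263175 + 311917) + 2*(-486)) = 1/(48742 - 972) = 1/47770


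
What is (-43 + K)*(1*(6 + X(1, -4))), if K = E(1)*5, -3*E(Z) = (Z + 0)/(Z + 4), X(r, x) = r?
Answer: -910/3 ≈ -303.33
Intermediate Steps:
E(Z) = -Z/(3*(4 + Z)) (E(Z) = -(Z + 0)/(3*(Z + 4)) = -Z/(3*(4 + Z)))
K = -1/3 (K = -1*1/(12 + 3*1)*5 = -1*1/(12 + 3)*5 = -1*1/15*5 = -1*1*1/15*5 = -1/15*5 = -1/3 ≈ -0.33333)
(-43 + K)*(1*(6 + X(1, -4))) = (-43 - 1/3)*(1*(6 + 1)) = -130*7/3 = -130/3*7 = -910/3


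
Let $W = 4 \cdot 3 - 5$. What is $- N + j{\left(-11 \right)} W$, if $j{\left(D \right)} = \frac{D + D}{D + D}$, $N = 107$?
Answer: $-100$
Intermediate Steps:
$j{\left(D \right)} = 1$ ($j{\left(D \right)} = \frac{2 D}{2 D} = 2 D \frac{1}{2 D} = 1$)
$W = 7$ ($W = 12 - 5 = 7$)
$- N + j{\left(-11 \right)} W = \left(-1\right) 107 + 1 \cdot 7 = -107 + 7 = -100$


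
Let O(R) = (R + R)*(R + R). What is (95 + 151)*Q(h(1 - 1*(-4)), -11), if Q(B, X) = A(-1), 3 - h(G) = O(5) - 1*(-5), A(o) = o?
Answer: -246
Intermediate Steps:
O(R) = 4*R**2 (O(R) = (2*R)*(2*R) = 4*R**2)
h(G) = -102 (h(G) = 3 - (4*5**2 - 1*(-5)) = 3 - (4*25 + 5) = 3 - (100 + 5) = 3 - 1*105 = 3 - 105 = -102)
Q(B, X) = -1
(95 + 151)*Q(h(1 - 1*(-4)), -11) = (95 + 151)*(-1) = 246*(-1) = -246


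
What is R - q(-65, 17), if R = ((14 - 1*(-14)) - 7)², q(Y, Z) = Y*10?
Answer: 1091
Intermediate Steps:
q(Y, Z) = 10*Y
R = 441 (R = ((14 + 14) - 7)² = (28 - 7)² = 21² = 441)
R - q(-65, 17) = 441 - 10*(-65) = 441 - 1*(-650) = 441 + 650 = 1091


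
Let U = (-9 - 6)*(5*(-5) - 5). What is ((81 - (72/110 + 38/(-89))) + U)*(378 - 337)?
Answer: 106523371/4895 ≈ 21762.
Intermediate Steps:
U = 450 (U = -15*(-25 - 5) = -15*(-30) = 450)
((81 - (72/110 + 38/(-89))) + U)*(378 - 337) = ((81 - (72/110 + 38/(-89))) + 450)*(378 - 337) = ((81 - (72*(1/110) + 38*(-1/89))) + 450)*41 = ((81 - (36/55 - 38/89)) + 450)*41 = ((81 - 1*1114/4895) + 450)*41 = ((81 - 1114/4895) + 450)*41 = (395381/4895 + 450)*41 = (2598131/4895)*41 = 106523371/4895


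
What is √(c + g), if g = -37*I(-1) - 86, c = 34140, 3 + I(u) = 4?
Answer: √34017 ≈ 184.44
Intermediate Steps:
I(u) = 1 (I(u) = -3 + 4 = 1)
g = -123 (g = -37*1 - 86 = -37 - 86 = -123)
√(c + g) = √(34140 - 123) = √34017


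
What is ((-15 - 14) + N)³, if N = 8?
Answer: -9261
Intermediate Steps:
((-15 - 14) + N)³ = ((-15 - 14) + 8)³ = (-29 + 8)³ = (-21)³ = -9261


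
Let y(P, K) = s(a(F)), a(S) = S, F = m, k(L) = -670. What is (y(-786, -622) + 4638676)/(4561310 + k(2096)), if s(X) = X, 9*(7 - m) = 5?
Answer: 20874071/20522880 ≈ 1.0171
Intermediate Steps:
m = 58/9 (m = 7 - ⅑*5 = 7 - 5/9 = 58/9 ≈ 6.4444)
F = 58/9 ≈ 6.4444
y(P, K) = 58/9
(y(-786, -622) + 4638676)/(4561310 + k(2096)) = (58/9 + 4638676)/(4561310 - 670) = (41748142/9)/4560640 = (41748142/9)*(1/4560640) = 20874071/20522880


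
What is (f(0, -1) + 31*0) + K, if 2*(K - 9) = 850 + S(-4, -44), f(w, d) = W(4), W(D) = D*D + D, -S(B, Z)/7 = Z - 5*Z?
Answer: -162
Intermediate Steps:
S(B, Z) = 28*Z (S(B, Z) = -7*(Z - 5*Z) = -(-28)*Z = 28*Z)
W(D) = D + D² (W(D) = D² + D = D + D²)
f(w, d) = 20 (f(w, d) = 4*(1 + 4) = 4*5 = 20)
K = -182 (K = 9 + (850 + 28*(-44))/2 = 9 + (850 - 1232)/2 = 9 + (½)*(-382) = 9 - 191 = -182)
(f(0, -1) + 31*0) + K = (20 + 31*0) - 182 = (20 + 0) - 182 = 20 - 182 = -162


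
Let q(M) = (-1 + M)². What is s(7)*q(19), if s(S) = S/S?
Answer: 324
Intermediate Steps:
s(S) = 1
s(7)*q(19) = 1*(-1 + 19)² = 1*18² = 1*324 = 324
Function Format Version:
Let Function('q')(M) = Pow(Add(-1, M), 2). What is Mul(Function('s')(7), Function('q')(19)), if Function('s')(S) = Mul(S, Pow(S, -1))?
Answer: 324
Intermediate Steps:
Function('s')(S) = 1
Mul(Function('s')(7), Function('q')(19)) = Mul(1, Pow(Add(-1, 19), 2)) = Mul(1, Pow(18, 2)) = Mul(1, 324) = 324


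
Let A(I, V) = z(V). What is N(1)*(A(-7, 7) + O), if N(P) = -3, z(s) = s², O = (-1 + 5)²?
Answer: -195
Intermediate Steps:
O = 16 (O = 4² = 16)
A(I, V) = V²
N(1)*(A(-7, 7) + O) = -3*(7² + 16) = -3*(49 + 16) = -3*65 = -195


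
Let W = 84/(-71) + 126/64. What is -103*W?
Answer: -183855/2272 ≈ -80.922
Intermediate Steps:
W = 1785/2272 (W = 84*(-1/71) + 126*(1/64) = -84/71 + 63/32 = 1785/2272 ≈ 0.78565)
-103*W = -103*1785/2272 = -183855/2272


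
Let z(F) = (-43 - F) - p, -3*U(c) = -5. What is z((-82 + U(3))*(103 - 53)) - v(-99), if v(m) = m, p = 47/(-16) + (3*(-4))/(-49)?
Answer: 9585245/2352 ≈ 4075.4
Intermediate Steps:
U(c) = 5/3 (U(c) = -1/3*(-5) = 5/3)
p = -2111/784 (p = 47*(-1/16) - 12*(-1/49) = -47/16 + 12/49 = -2111/784 ≈ -2.6926)
z(F) = -31601/784 - F (z(F) = (-43 - F) - 1*(-2111/784) = (-43 - F) + 2111/784 = -31601/784 - F)
z((-82 + U(3))*(103 - 53)) - v(-99) = (-31601/784 - (-82 + 5/3)*(103 - 53)) - 1*(-99) = (-31601/784 - (-241)*50/3) + 99 = (-31601/784 - 1*(-12050/3)) + 99 = (-31601/784 + 12050/3) + 99 = 9352397/2352 + 99 = 9585245/2352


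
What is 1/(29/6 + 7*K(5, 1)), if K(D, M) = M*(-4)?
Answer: -6/139 ≈ -0.043165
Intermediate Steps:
K(D, M) = -4*M
1/(29/6 + 7*K(5, 1)) = 1/(29/6 + 7*(-4*1)) = 1/(29*(⅙) + 7*(-4)) = 1/(29/6 - 28) = 1/(-139/6) = -6/139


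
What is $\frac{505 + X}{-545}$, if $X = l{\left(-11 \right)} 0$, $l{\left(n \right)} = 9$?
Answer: $- \frac{101}{109} \approx -0.92661$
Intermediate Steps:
$X = 0$ ($X = 9 \cdot 0 = 0$)
$\frac{505 + X}{-545} = \frac{505 + 0}{-545} = \left(- \frac{1}{545}\right) 505 = - \frac{101}{109}$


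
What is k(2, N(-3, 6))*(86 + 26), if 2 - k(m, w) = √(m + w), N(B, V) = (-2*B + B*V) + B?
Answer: 224 - 112*I*√13 ≈ 224.0 - 403.82*I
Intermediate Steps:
N(B, V) = -B + B*V
k(m, w) = 2 - √(m + w)
k(2, N(-3, 6))*(86 + 26) = (2 - √(2 - 3*(-1 + 6)))*(86 + 26) = (2 - √(2 - 3*5))*112 = (2 - √(2 - 15))*112 = (2 - √(-13))*112 = (2 - I*√13)*112 = 224 - 112*I*√13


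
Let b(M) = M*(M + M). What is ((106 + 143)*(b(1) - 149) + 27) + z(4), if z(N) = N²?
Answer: -36560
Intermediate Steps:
b(M) = 2*M² (b(M) = M*(2*M) = 2*M²)
((106 + 143)*(b(1) - 149) + 27) + z(4) = ((106 + 143)*(2*1² - 149) + 27) + 4² = (249*(2*1 - 149) + 27) + 16 = (249*(2 - 149) + 27) + 16 = (249*(-147) + 27) + 16 = (-36603 + 27) + 16 = -36576 + 16 = -36560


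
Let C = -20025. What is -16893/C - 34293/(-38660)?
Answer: 29773349/17203700 ≈ 1.7306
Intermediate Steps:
-16893/C - 34293/(-38660) = -16893/(-20025) - 34293/(-38660) = -16893*(-1/20025) - 34293*(-1/38660) = 1877/2225 + 34293/38660 = 29773349/17203700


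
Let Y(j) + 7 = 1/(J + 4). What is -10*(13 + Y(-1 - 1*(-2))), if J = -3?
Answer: -70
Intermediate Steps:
Y(j) = -6 (Y(j) = -7 + 1/(-3 + 4) = -7 + 1/1 = -7 + 1 = -6)
-10*(13 + Y(-1 - 1*(-2))) = -10*(13 - 6) = -10*7 = -70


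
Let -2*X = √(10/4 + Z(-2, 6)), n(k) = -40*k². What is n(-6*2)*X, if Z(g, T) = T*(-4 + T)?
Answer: 1440*√58 ≈ 10967.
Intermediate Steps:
X = -√58/4 (X = -√(10/4 + 6*(-4 + 6))/2 = -√(10*(¼) + 6*2)/2 = -√(5/2 + 12)/2 = -√58/4 ≈ -1.9039)
n(-6*2)*X = (-40*(-6*2)²)*(-√58/4) = (-40*(-12)²)*(-√58/4) = (-40*144)*(-√58/4) = -(-1440)*√58 = 1440*√58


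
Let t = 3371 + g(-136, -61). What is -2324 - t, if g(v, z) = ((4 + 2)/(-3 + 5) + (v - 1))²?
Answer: -23651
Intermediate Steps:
g(v, z) = (2 + v)² (g(v, z) = (6/2 + (-1 + v))² = (6*(½) + (-1 + v))² = (3 + (-1 + v))² = (2 + v)²)
t = 21327 (t = 3371 + (2 - 136)² = 3371 + (-134)² = 3371 + 17956 = 21327)
-2324 - t = -2324 - 1*21327 = -2324 - 21327 = -23651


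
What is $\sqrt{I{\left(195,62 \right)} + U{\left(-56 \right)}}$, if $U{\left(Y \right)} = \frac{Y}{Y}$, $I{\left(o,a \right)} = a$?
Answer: $3 \sqrt{7} \approx 7.9373$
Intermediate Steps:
$U{\left(Y \right)} = 1$
$\sqrt{I{\left(195,62 \right)} + U{\left(-56 \right)}} = \sqrt{62 + 1} = \sqrt{63} = 3 \sqrt{7}$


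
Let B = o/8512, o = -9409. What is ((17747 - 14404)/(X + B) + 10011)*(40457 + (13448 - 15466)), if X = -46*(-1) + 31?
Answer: 249688665149859/646015 ≈ 3.8651e+8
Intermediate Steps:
B = -9409/8512 ≈ -1.1054
X = 77 (X = 46 + 31 = 77)
((17747 - 14404)/(X + B) + 10011)*(40457 + (13448 - 15466)) = ((17747 - 14404)/(77 - 9409/8512) + 10011)*(40457 + (13448 - 15466)) = (3343/(646015/8512) + 10011)*(40457 - 2018) = (3343*(8512/646015) + 10011)*38439 = (28455616/646015 + 10011)*38439 = (6495711781/646015)*38439 = 249688665149859/646015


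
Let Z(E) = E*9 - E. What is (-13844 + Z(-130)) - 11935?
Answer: -26819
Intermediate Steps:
Z(E) = 8*E (Z(E) = 9*E - E = 8*E)
(-13844 + Z(-130)) - 11935 = (-13844 + 8*(-130)) - 11935 = (-13844 - 1040) - 11935 = -14884 - 11935 = -26819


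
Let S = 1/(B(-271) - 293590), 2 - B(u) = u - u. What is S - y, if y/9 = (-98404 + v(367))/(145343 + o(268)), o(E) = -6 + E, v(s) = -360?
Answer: 86987727161/14249293580 ≈ 6.1047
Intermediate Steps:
B(u) = 2 (B(u) = 2 - (u - u) = 2 - 1*0 = 2 + 0 = 2)
S = -1/293588 (S = 1/(2 - 293590) = 1/(-293588) = -1/293588 ≈ -3.4061e-6)
y = -296292/48535 (y = 9*((-98404 - 360)/(145343 + (-6 + 268))) = 9*(-98764/(145343 + 262)) = 9*(-98764/145605) = -296292/48535 ≈ -6.1047)
S - y = -1/293588 - 1*(-296292/48535) = -1/293588 + 296292/48535 = 86987727161/14249293580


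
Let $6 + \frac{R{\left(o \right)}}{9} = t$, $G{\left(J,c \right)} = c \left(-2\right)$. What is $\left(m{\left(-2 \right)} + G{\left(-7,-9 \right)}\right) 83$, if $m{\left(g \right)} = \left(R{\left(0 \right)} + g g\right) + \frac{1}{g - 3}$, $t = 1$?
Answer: $- \frac{9628}{5} \approx -1925.6$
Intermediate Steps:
$G{\left(J,c \right)} = - 2 c$
$R{\left(o \right)} = -45$ ($R{\left(o \right)} = -54 + 9 \cdot 1 = -54 + 9 = -45$)
$m{\left(g \right)} = -45 + g^{2} + \frac{1}{-3 + g}$ ($m{\left(g \right)} = \left(-45 + g g\right) + \frac{1}{g - 3} = \left(-45 + g^{2}\right) + \frac{1}{-3 + g} = -45 + g^{2} + \frac{1}{-3 + g}$)
$\left(m{\left(-2 \right)} + G{\left(-7,-9 \right)}\right) 83 = \left(\frac{136 + \left(-2\right)^{3} - -90 - 3 \left(-2\right)^{2}}{-3 - 2} - -18\right) 83 = \left(\frac{136 - 8 + 90 - 12}{-5} + 18\right) 83 = \left(- \frac{136 - 8 + 90 - 12}{5} + 18\right) 83 = \left(\left(- \frac{1}{5}\right) 206 + 18\right) 83 = \left(- \frac{206}{5} + 18\right) 83 = \left(- \frac{116}{5}\right) 83 = - \frac{9628}{5}$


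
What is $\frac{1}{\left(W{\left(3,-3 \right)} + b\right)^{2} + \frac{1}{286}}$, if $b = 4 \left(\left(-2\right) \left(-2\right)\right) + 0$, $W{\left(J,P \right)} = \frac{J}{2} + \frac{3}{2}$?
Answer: $\frac{286}{103247} \approx 0.0027701$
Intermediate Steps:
$W{\left(J,P \right)} = \frac{3}{2} + \frac{J}{2}$ ($W{\left(J,P \right)} = J \frac{1}{2} + 3 \cdot \frac{1}{2} = \frac{J}{2} + \frac{3}{2} = \frac{3}{2} + \frac{J}{2}$)
$b = 16$ ($b = 4 \cdot 4 + 0 = 16 + 0 = 16$)
$\frac{1}{\left(W{\left(3,-3 \right)} + b\right)^{2} + \frac{1}{286}} = \frac{1}{\left(\left(\frac{3}{2} + \frac{1}{2} \cdot 3\right) + 16\right)^{2} + \frac{1}{286}} = \frac{1}{\left(\left(\frac{3}{2} + \frac{3}{2}\right) + 16\right)^{2} + \frac{1}{286}} = \frac{1}{\left(3 + 16\right)^{2} + \frac{1}{286}} = \frac{1}{19^{2} + \frac{1}{286}} = \frac{1}{361 + \frac{1}{286}} = \frac{1}{\frac{103247}{286}} = \frac{286}{103247}$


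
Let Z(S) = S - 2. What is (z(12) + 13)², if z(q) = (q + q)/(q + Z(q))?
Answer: 24025/121 ≈ 198.55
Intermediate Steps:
Z(S) = -2 + S
z(q) = 2*q/(-2 + 2*q) (z(q) = (q + q)/(q + (-2 + q)) = (2*q)/(-2 + 2*q) = 2*q/(-2 + 2*q))
(z(12) + 13)² = (12/(-1 + 12) + 13)² = (12/11 + 13)² = (155/11)² = 24025/121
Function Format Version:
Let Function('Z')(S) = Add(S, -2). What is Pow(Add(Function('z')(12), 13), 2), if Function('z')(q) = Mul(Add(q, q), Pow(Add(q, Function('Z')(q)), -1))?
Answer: Rational(24025, 121) ≈ 198.55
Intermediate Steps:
Function('Z')(S) = Add(-2, S)
Function('z')(q) = Mul(2, q, Pow(Add(-2, Mul(2, q)), -1)) (Function('z')(q) = Mul(Add(q, q), Pow(Add(q, Add(-2, q)), -1)) = Mul(Mul(2, q), Pow(Add(-2, Mul(2, q)), -1)) = Mul(2, q, Pow(Add(-2, Mul(2, q)), -1)))
Pow(Add(Function('z')(12), 13), 2) = Pow(Add(Mul(12, Pow(Add(-1, 12), -1)), 13), 2) = Pow(Add(Mul(12, Pow(11, -1)), 13), 2) = Pow(Add(Mul(12, Rational(1, 11)), 13), 2) = Pow(Add(Rational(12, 11), 13), 2) = Pow(Rational(155, 11), 2) = Rational(24025, 121)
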